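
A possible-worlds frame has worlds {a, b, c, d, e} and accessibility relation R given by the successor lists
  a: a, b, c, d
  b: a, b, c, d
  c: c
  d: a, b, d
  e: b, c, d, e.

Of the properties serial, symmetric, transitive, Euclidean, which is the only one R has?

Serial: yes — every world has a successor (e.g. a R a).
Symmetric: no — a R c but not c R a.
Transitive: no — d R a and a R c, but not d R c.
Euclidean: no — a R c and a R b, but not c R b.
Only serial holds.

serial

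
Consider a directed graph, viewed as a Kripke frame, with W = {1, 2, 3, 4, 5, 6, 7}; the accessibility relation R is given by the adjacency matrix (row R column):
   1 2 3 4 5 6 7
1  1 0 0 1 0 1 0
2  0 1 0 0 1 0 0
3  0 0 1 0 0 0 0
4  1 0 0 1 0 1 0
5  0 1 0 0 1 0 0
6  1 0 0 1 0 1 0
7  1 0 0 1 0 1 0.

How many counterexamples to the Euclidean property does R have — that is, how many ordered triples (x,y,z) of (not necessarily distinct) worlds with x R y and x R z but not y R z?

0

R is Euclidean; there are no such tuples.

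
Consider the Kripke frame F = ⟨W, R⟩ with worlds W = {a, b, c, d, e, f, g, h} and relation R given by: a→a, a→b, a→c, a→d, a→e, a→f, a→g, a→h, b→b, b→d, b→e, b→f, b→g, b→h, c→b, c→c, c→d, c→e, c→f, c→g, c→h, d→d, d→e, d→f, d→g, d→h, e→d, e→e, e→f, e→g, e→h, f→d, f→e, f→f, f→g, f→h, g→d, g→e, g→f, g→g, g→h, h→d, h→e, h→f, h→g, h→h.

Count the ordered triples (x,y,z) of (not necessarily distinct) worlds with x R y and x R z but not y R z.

34

Enumerating: (a,b,a), (a,b,c), (a,c,a), (a,d,a), (a,d,b), (a,d,c), (a,e,a), (a,e,b), (a,e,c), (a,f,a), (a,f,b), (a,f,c), … and 22 more.
Total: 34.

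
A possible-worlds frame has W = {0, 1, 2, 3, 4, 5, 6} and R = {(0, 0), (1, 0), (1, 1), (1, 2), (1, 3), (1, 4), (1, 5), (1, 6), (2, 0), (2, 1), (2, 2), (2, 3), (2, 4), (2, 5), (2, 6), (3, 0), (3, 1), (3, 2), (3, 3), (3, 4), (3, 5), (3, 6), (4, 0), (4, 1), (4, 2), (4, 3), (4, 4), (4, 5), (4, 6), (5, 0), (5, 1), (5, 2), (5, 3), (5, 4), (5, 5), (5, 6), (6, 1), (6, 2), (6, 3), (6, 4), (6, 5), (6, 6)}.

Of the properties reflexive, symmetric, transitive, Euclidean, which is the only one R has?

reflexive

Reflexive: yes — every world is R-related to itself.
Symmetric: no — 1 R 0 but not 0 R 1.
Transitive: no — 6 R 1 and 1 R 0, but not 6 R 0.
Euclidean: no — 1 R 0 and 1 R 2, but not 0 R 2.
Only reflexive holds.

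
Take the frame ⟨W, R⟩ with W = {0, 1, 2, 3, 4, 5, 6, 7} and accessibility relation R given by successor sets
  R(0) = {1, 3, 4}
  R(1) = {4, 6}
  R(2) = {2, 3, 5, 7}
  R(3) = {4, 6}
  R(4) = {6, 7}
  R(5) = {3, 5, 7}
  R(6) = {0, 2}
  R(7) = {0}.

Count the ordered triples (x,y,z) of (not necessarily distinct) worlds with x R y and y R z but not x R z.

28

Enumerating: (0,1,6), (0,3,6), (0,4,6), (0,4,7), (1,4,7), (1,6,0), (1,6,2), (2,3,4), (2,3,6), (2,7,0), (3,4,7), (3,6,0), … and 16 more.
Total: 28.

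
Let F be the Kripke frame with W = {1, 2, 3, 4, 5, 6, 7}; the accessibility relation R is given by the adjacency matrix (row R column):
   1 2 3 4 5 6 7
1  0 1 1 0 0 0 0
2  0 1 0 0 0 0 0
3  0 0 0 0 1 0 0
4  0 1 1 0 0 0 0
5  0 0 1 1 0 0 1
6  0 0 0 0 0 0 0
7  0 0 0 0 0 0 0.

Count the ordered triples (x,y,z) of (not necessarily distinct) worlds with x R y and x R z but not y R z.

15

Enumerating: (1,2,3), (1,3,2), (1,3,3), (3,5,5), (4,2,3), (4,3,2), (4,3,3), (5,3,3), (5,3,4), (5,3,7), (5,4,4), (5,4,7), (5,7,3), (5,7,4), (5,7,7).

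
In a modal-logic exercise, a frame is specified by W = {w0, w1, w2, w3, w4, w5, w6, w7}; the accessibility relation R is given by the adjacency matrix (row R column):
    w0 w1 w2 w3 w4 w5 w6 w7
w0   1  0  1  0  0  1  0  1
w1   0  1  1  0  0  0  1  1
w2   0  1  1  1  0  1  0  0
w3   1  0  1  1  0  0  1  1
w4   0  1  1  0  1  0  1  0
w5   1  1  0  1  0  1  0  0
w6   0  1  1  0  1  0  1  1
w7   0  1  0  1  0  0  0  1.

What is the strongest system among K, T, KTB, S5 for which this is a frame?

T

Reflexive (axiom T): yes — every world is R-related to itself.
Symmetric (axiom B): no — w0 R w2 but not w2 R w0.
Euclidean (axiom 5): no — w0 R w2 and w0 R w7, but not w2 R w7.
So F validates K, T; KTB would additionally require R to be symmetric. The strongest is T.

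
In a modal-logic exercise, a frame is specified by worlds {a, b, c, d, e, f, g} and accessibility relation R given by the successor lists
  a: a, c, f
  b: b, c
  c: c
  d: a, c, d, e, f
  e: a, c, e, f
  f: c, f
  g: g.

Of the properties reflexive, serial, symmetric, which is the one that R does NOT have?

Reflexive: yes — every world is R-related to itself.
Serial: yes — every world has a successor (e.g. a R a).
Symmetric: no — a R c but not c R a.
Only symmetric fails.

symmetric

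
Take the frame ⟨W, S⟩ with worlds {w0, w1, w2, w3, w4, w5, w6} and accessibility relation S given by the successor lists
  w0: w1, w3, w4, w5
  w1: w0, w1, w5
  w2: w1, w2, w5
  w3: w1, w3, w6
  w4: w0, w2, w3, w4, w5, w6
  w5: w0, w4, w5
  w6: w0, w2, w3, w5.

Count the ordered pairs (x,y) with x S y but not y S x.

11

Enumerating: (w0,w3), (w1,w5), (w2,w1), (w2,w5), (w3,w1), (w4,w2), (w4,w3), (w4,w6), (w6,w0), (w6,w2), (w6,w5).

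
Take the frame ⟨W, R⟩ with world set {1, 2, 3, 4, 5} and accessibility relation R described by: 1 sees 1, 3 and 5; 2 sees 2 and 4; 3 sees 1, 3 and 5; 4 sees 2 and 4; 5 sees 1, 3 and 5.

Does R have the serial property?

Serial: yes — every world has a successor (e.g. 1 R 1).

Yes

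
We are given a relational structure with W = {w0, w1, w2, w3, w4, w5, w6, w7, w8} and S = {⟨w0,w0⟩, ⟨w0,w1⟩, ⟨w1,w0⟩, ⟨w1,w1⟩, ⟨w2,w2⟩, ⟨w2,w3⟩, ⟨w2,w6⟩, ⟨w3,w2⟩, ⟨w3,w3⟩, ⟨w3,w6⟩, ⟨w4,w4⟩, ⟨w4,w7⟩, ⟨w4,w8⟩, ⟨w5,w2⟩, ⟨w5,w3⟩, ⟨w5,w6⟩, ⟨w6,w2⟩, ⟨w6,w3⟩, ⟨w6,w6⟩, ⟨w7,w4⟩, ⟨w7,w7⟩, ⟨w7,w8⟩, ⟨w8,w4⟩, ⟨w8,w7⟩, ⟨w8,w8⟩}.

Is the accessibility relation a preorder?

No

Reflexive: no — w5 is not related to itself.
Transitive: yes — every two-step S-path is closed by a direct edge.
So S is not a preorder.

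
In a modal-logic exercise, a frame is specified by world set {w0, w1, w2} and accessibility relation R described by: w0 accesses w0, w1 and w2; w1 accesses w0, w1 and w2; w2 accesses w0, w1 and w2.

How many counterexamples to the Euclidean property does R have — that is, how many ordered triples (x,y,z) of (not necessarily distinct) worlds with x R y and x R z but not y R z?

0

R is Euclidean; there are no such tuples.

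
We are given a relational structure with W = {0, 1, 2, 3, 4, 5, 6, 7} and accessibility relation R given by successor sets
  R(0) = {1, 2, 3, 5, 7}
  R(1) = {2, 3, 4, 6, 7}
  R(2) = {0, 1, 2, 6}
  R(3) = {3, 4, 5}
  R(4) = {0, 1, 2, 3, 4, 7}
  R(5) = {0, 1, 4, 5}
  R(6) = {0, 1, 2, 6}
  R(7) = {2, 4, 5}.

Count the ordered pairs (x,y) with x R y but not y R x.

Enumerating: (0,1), (0,3), (0,7), (1,3), (1,7), (3,5), (4,0), (4,2), (5,1), (5,4), (6,0), (7,2), (7,5).

13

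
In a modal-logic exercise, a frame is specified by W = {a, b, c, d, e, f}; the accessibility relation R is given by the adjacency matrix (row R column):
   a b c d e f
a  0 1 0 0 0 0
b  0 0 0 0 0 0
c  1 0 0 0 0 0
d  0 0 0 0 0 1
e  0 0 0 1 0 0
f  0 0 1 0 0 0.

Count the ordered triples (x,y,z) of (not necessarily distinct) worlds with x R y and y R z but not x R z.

4

Enumerating: (c,a,b), (d,f,c), (e,d,f), (f,c,a).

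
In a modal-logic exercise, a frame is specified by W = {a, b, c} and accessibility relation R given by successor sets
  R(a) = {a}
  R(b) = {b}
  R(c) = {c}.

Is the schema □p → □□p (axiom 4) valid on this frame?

The schema 4 characterises exactly the transitive frames.
Transitive: yes — every two-step R-path is closed by a direct edge.

Yes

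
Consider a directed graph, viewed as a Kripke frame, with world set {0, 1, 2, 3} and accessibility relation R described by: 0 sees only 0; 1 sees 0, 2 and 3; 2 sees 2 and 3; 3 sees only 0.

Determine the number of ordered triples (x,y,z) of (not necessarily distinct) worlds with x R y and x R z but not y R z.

7

Enumerating: (1,0,2), (1,0,3), (1,2,0), (1,3,2), (1,3,3), (2,3,2), (2,3,3).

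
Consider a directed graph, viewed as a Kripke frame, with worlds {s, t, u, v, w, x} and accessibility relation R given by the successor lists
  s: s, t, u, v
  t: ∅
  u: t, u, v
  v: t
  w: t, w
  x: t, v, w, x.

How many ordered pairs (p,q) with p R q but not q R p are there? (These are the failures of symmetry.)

10

Enumerating: (s,t), (s,u), (s,v), (u,t), (u,v), (v,t), (w,t), (x,t), (x,v), (x,w).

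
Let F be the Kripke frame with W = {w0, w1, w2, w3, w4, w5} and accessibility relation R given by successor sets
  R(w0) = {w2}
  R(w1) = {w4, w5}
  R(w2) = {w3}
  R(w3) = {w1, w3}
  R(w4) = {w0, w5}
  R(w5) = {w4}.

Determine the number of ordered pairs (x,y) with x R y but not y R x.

6

Enumerating: (w0,w2), (w1,w4), (w1,w5), (w2,w3), (w3,w1), (w4,w0).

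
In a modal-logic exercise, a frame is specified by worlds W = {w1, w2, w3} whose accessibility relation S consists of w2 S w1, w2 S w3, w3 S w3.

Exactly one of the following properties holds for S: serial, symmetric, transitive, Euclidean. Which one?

transitive

Serial: no — w1 has no S-successor.
Symmetric: no — w2 S w1 but not w1 S w2.
Transitive: yes — every two-step S-path is closed by a direct edge.
Euclidean: no — w2 S w1 and w2 S w3, but not w1 S w3.
Only transitive holds.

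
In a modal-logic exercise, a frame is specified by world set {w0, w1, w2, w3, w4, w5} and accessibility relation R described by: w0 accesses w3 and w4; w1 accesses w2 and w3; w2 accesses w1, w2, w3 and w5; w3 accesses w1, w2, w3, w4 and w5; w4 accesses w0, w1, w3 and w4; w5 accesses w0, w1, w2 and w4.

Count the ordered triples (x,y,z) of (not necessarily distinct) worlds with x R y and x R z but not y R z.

27

Enumerating: (w2,w1,w1), (w2,w1,w5), (w2,w5,w3), (w2,w5,w5), (w3,w1,w1), (w3,w1,w4), (w3,w1,w5), (w3,w2,w4), (w3,w4,w2), (w3,w4,w5), (w3,w5,w3), (w3,w5,w5), … and 15 more.
Total: 27.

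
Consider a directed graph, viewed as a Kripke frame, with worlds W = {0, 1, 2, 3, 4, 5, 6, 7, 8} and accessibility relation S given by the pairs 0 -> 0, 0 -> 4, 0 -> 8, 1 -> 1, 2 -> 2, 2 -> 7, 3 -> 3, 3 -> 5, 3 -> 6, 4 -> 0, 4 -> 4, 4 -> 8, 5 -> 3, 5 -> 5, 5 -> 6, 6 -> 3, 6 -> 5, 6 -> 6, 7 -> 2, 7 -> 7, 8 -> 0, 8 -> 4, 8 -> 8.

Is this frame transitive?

Transitive: yes — every two-step S-path is closed by a direct edge.

Yes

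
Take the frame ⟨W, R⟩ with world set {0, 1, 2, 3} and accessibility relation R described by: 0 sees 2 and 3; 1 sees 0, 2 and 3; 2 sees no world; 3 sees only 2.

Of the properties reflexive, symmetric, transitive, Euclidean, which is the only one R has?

transitive

Reflexive: no — 0 is not related to itself.
Symmetric: no — 0 R 2 but not 2 R 0.
Transitive: yes — every two-step R-path is closed by a direct edge.
Euclidean: no — 0 R 2 and 0 R 3, but not 2 R 3.
Only transitive holds.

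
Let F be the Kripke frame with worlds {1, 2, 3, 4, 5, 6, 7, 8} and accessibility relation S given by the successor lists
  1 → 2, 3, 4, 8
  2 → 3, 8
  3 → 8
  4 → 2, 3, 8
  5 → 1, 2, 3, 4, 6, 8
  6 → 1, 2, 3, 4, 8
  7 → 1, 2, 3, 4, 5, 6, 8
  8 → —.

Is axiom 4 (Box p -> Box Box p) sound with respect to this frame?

Yes

By correspondence theory, 4 is valid on a frame iff S is transitive.
Transitive: yes — every two-step S-path is closed by a direct edge.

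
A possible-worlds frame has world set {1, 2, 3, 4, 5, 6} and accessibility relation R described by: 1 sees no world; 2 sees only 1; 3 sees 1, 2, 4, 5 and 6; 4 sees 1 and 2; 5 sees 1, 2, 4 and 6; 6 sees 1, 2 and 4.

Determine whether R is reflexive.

No

Reflexive: no — 1 is not related to itself.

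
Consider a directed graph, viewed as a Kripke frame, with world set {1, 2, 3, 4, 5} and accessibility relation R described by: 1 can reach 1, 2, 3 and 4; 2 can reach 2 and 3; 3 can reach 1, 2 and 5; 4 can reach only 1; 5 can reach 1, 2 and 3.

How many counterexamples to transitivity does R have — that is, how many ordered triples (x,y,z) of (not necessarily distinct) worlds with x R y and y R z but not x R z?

Enumerating: (1,3,5), (2,3,1), (2,3,5), (3,1,3), (3,1,4), (3,2,3), (3,5,3), (4,1,2), (4,1,3), (4,1,4), (5,1,4), (5,3,5).

12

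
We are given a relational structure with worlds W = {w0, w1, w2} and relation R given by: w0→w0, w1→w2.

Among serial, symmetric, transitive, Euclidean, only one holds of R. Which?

Serial: no — w2 has no R-successor.
Symmetric: no — w1 R w2 but not w2 R w1.
Transitive: yes — every two-step R-path is closed by a direct edge.
Euclidean: no — w1 R w2 and w1 R w2, but not w2 R w2.
Only transitive holds.

transitive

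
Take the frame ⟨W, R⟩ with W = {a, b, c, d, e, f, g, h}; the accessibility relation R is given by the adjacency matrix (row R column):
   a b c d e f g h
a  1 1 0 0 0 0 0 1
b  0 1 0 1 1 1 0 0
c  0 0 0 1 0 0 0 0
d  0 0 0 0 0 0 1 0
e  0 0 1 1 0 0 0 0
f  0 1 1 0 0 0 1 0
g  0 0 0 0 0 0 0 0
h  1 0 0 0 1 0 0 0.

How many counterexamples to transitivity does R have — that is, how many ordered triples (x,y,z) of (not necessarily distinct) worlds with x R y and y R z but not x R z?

18

Enumerating: (a,b,d), (a,b,e), (a,b,f), (a,h,e), (b,d,g), (b,e,c), (b,f,c), (b,f,g), (c,d,g), (e,d,g), (f,b,d), (f,b,e), (f,b,f), (f,c,d), (h,a,b), (h,a,h), (h,e,c), (h,e,d).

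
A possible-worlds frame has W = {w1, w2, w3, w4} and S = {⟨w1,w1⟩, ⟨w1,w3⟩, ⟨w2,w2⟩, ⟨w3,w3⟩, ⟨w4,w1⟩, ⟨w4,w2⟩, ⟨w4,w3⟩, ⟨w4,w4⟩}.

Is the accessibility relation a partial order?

Reflexive: yes — every world is S-related to itself.
Transitive: yes — every two-step S-path is closed by a direct edge.
Antisymmetric: yes — no distinct pair is related both ways.
So S is a partial order.

Yes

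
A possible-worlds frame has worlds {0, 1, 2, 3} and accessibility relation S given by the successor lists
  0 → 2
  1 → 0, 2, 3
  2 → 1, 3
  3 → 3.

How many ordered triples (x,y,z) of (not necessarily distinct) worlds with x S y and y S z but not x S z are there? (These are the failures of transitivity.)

5

Enumerating: (0,2,1), (0,2,3), (1,2,1), (2,1,0), (2,1,2).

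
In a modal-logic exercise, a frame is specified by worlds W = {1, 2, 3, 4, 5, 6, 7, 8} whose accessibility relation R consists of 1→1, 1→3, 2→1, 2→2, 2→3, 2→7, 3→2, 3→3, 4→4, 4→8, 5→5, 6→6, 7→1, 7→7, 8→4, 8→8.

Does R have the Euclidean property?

Euclidean: no — 2 R 1 and 2 R 7, but not 1 R 7.

No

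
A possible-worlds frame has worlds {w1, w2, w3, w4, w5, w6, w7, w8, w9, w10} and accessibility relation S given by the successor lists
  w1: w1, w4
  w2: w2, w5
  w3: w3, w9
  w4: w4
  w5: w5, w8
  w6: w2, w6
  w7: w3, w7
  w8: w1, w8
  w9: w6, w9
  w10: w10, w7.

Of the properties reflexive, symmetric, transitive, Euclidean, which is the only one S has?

reflexive

Reflexive: yes — every world is S-related to itself.
Symmetric: no — w1 S w4 but not w4 S w1.
Transitive: no — w10 S w7 and w7 S w3, but not w10 S w3.
Euclidean: no — w1 S w4 and w1 S w1, but not w4 S w1.
Only reflexive holds.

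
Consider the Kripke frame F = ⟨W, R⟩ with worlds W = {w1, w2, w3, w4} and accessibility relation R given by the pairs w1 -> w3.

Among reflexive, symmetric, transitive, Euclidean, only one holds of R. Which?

transitive

Reflexive: no — w1 is not related to itself.
Symmetric: no — w1 R w3 but not w3 R w1.
Transitive: yes — every two-step R-path is closed by a direct edge.
Euclidean: no — w1 R w3 and w1 R w3, but not w3 R w3.
Only transitive holds.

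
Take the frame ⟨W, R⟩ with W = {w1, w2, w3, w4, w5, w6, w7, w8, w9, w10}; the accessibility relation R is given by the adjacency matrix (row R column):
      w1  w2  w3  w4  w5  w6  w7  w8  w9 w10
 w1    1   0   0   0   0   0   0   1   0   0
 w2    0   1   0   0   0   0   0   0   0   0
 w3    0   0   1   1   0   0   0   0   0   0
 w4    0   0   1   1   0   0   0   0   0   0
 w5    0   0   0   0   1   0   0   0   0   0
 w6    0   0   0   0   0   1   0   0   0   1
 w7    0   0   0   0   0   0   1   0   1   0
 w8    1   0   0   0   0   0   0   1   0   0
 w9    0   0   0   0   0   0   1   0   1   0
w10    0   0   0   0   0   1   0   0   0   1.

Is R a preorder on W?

Yes

Reflexive: yes — every world is R-related to itself.
Transitive: yes — every two-step R-path is closed by a direct edge.
So R is a preorder.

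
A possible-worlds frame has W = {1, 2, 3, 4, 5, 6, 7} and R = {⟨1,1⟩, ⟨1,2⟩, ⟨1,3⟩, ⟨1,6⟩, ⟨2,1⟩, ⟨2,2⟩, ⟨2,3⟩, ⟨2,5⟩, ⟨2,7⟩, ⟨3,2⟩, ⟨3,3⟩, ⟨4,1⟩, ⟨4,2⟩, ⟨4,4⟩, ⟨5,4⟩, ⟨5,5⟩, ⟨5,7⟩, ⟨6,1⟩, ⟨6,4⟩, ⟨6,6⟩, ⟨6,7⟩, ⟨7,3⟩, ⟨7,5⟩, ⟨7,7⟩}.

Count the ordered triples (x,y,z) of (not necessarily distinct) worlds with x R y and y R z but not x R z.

24

Enumerating: (1,2,5), (1,2,7), (1,6,4), (1,6,7), (2,1,6), (2,5,4), (3,2,1), (3,2,5), (3,2,7), (4,1,3), (4,1,6), (4,2,3), … and 12 more.
Total: 24.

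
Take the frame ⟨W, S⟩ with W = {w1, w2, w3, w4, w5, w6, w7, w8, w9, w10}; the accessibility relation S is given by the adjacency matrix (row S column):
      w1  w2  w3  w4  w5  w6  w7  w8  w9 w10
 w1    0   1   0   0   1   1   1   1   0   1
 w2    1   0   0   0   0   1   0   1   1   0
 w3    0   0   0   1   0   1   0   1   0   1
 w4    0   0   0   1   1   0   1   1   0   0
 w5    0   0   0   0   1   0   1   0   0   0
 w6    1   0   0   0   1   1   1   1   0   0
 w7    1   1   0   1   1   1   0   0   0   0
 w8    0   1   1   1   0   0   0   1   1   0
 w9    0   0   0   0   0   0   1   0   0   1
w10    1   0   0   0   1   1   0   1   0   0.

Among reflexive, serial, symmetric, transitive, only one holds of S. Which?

serial

Reflexive: no — w1 is not related to itself.
Serial: yes — every world has a successor (e.g. w1 S w10).
Symmetric: no — w1 S w5 but not w5 S w1.
Transitive: no — w1 S w2 and w2 S w9, but not w1 S w9.
Only serial holds.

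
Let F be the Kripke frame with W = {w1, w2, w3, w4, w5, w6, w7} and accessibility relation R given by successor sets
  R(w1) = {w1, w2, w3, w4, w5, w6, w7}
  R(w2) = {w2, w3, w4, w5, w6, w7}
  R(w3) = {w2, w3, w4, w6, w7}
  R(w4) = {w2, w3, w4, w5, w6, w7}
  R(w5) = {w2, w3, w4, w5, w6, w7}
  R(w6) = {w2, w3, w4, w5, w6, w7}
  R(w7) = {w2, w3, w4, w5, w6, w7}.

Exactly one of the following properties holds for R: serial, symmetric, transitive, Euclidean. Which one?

Serial: yes — every world has a successor (e.g. w1 R w1).
Symmetric: no — w1 R w2 but not w2 R w1.
Transitive: no — w3 R w2 and w2 R w5, but not w3 R w5.
Euclidean: no — w1 R w3 and w1 R w5, but not w3 R w5.
Only serial holds.

serial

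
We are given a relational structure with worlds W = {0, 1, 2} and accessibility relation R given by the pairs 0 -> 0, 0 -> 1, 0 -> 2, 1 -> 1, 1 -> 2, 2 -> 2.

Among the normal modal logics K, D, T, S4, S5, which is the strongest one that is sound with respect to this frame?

Serial (axiom D): yes — every world has a successor (e.g. 0 R 0).
Reflexive (axiom T): yes — every world is R-related to itself.
Transitive (axiom 4): yes — every two-step R-path is closed by a direct edge.
Euclidean (axiom 5): no — 0 R 2 and 0 R 1, but not 2 R 1.
So F validates K, D, T, S4; S5 would additionally require R to be Euclidean. The strongest is S4.

S4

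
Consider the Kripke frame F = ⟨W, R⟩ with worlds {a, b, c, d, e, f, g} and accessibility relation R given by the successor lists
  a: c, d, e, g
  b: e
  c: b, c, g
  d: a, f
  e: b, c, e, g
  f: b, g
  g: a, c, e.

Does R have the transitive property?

Transitive: no — a R c and c R b, but not a R b.

No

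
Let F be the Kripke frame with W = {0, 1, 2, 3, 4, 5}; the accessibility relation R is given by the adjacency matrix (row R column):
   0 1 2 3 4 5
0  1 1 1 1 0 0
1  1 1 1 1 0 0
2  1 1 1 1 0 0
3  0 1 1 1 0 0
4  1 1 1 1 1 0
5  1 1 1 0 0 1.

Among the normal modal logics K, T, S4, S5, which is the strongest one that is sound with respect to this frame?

T

Reflexive (axiom T): yes — every world is R-related to itself.
Transitive (axiom 4): no — 3 R 1 and 1 R 0, but not 3 R 0.
Euclidean (axiom 5): no — 1 R 3 and 1 R 0, but not 3 R 0.
So F validates K, T; S4 would additionally require R to be transitive. The strongest is T.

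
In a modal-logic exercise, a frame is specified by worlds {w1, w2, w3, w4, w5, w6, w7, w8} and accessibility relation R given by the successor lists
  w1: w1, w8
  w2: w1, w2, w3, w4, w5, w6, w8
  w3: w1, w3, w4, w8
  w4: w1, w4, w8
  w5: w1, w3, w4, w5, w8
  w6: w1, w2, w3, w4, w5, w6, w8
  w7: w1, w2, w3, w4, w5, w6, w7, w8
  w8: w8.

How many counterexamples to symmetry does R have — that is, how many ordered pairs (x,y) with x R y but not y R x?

Enumerating: (w1,w8), (w2,w1), (w2,w3), (w2,w4), (w2,w5), (w2,w8), (w3,w1), (w3,w4), (w3,w8), (w4,w1), (w4,w8), (w5,w1), … and 15 more.
Total: 27.

27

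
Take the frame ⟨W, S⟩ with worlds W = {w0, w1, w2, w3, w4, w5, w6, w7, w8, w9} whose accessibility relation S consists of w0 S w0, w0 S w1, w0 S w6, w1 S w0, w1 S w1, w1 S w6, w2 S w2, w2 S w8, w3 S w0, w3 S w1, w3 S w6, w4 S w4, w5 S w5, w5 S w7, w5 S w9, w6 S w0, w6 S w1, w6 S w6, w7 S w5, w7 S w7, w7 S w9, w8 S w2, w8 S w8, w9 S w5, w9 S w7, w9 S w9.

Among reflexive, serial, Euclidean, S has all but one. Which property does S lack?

reflexive

Reflexive: no — w3 is not related to itself.
Serial: yes — every world has a successor (e.g. w0 S w0).
Euclidean: yes — any two successors of a common world are S-related.
Only reflexive fails.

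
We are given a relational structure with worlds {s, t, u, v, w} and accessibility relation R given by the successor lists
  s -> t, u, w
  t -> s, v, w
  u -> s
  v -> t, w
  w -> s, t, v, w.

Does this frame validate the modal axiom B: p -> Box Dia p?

Yes

The schema B characterises exactly the symmetric frames.
Symmetric: yes — every pair in R has its reverse in R.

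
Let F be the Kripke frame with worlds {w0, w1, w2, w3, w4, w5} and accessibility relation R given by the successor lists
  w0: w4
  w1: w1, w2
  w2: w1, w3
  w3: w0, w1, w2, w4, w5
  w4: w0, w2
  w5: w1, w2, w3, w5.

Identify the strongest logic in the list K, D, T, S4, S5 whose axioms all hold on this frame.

D

Serial (axiom D): yes — every world has a successor (e.g. w0 R w4).
Reflexive (axiom T): no — w0 is not related to itself.
Transitive (axiom 4): no — w0 R w4 and w4 R w2, but not w0 R w2.
Euclidean (axiom 5): no — w2 R w1 and w2 R w3, but not w1 R w3.
So F validates K, D; T would additionally require R to be reflexive. The strongest is D.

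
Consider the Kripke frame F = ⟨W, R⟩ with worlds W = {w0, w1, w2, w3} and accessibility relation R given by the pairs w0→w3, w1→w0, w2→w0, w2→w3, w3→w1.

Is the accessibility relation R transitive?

Transitive: no — w0 R w3 and w3 R w1, but not w0 R w1.

No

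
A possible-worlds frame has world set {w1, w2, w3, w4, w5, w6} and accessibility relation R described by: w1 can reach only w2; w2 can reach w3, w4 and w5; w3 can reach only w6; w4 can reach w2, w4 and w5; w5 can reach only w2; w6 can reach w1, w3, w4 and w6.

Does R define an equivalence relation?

No

Reflexive: no — w1 is not related to itself.
Symmetric: no — w1 R w2 but not w2 R w1.
Transitive: no — w1 R w2 and w2 R w3, but not w1 R w3.
So R is not an equivalence relation.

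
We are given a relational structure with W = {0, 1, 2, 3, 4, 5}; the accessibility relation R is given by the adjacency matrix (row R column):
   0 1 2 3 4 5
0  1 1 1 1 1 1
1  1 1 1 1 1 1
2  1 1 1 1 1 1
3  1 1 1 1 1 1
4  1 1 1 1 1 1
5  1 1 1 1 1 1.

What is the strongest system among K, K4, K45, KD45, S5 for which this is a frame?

S5

Transitive (axiom 4): yes — every two-step R-path is closed by a direct edge.
Euclidean (axiom 5): yes — any two successors of a common world are R-related.
Serial (axiom D): yes — every world has a successor (e.g. 0 R 0).
Reflexive (axiom T): yes — every world is R-related to itself.
So F validates K, K4, K45, KD45, S5. The strongest is S5.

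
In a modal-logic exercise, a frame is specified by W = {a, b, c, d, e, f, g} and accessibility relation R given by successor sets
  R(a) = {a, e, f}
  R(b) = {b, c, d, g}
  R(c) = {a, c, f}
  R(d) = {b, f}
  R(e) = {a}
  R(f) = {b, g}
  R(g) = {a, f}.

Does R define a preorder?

No

Reflexive: no — d is not related to itself.
Transitive: no — a R f and f R b, but not a R b.
So R is not a preorder.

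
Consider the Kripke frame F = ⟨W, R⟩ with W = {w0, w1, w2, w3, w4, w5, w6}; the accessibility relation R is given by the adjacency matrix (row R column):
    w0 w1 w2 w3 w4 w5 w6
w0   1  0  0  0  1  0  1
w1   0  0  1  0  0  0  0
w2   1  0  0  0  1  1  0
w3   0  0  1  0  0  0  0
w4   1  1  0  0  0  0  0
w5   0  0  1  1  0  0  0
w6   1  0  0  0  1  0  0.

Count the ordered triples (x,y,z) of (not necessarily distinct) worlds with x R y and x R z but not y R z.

Enumerating: (w0,w4,w4), (w0,w4,w6), (w0,w6,w6), (w1,w2,w2), (w2,w0,w5), (w2,w4,w4), (w2,w4,w5), (w2,w5,w0), (w2,w5,w4), (w2,w5,w5), (w3,w2,w2), (w4,w0,w1), (w4,w1,w0), (w4,w1,w1), (w5,w2,w2), (w5,w2,w3), (w5,w3,w3), (w6,w4,w4).

18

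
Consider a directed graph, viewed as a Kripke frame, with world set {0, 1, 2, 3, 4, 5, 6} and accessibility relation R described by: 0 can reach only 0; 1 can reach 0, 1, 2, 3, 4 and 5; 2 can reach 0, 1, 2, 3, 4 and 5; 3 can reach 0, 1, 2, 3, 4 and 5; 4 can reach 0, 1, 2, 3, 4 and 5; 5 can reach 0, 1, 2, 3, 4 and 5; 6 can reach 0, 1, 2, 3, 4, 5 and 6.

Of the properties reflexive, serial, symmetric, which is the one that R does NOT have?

symmetric

Reflexive: yes — every world is R-related to itself.
Serial: yes — every world has a successor (e.g. 0 R 0).
Symmetric: no — 1 R 0 but not 0 R 1.
Only symmetric fails.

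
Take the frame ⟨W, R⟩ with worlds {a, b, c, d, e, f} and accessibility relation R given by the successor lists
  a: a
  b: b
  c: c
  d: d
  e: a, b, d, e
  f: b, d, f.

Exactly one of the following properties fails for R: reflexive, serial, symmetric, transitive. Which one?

symmetric

Reflexive: yes — every world is R-related to itself.
Serial: yes — every world has a successor (e.g. a R a).
Symmetric: no — e R a but not a R e.
Transitive: yes — every two-step R-path is closed by a direct edge.
Only symmetric fails.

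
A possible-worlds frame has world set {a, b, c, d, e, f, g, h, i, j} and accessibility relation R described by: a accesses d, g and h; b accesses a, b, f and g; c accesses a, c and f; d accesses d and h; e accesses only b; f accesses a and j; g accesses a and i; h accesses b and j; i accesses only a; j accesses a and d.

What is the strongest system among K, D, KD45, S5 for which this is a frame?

D

Serial (axiom D): yes — every world has a successor (e.g. a R d).
Euclidean (axiom 5): no — a R d and a R g, but not d R g.
Transitive (axiom 4): no — a R g and g R i, but not a R i.
Reflexive (axiom T): no — a is not related to itself.
So F validates K, D; KD45 would additionally require R to be Euclidean and transitive. The strongest is D.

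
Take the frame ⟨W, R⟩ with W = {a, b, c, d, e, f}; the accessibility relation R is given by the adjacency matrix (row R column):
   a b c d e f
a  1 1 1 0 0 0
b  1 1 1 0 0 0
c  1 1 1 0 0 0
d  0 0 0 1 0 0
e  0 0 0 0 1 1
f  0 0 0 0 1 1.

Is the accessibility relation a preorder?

Reflexive: yes — every world is R-related to itself.
Transitive: yes — every two-step R-path is closed by a direct edge.
So R is a preorder.

Yes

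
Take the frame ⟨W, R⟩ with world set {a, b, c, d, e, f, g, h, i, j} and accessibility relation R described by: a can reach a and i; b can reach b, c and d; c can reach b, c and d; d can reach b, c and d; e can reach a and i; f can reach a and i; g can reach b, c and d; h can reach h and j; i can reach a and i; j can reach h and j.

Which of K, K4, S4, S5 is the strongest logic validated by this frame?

K4

Transitive (axiom 4): yes — every two-step R-path is closed by a direct edge.
Reflexive (axiom T): no — e is not related to itself.
Euclidean (axiom 5): yes — any two successors of a common world are R-related.
So F validates K, K4; S4 would additionally require R to be reflexive. The strongest is K4.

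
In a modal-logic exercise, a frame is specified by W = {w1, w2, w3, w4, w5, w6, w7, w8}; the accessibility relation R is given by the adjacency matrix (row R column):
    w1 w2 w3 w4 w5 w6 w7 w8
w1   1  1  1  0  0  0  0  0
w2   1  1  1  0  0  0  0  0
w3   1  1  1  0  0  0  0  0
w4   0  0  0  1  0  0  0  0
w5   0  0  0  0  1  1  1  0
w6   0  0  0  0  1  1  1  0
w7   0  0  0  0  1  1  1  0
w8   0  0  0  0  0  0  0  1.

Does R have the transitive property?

Transitive: yes — every two-step R-path is closed by a direct edge.

Yes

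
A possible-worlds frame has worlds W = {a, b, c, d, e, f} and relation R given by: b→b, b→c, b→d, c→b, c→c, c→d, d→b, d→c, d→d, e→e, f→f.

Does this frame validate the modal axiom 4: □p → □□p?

Axiom 4 corresponds to the accessibility relation being transitive.
Transitive: yes — every two-step R-path is closed by a direct edge.

Yes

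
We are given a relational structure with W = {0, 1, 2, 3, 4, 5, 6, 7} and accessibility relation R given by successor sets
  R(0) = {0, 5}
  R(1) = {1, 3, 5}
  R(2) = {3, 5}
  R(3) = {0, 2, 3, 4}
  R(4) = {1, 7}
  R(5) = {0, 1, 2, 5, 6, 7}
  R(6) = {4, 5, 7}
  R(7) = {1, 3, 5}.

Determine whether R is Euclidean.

Euclidean: no — 1 R 3 and 1 R 5, but not 3 R 5.

No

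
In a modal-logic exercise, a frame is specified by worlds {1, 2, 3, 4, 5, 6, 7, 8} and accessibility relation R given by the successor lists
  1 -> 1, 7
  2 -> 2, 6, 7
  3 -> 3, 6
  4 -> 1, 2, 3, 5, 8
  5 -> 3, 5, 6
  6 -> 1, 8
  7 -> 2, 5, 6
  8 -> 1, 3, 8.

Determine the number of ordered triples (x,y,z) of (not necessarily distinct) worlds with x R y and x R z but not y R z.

39

Enumerating: (1,7,1), (1,7,7), (2,6,2), (2,6,6), (2,6,7), (2,7,7), (3,6,3), (3,6,6), (4,1,2), (4,1,3), (4,1,5), (4,1,8), … and 27 more.
Total: 39.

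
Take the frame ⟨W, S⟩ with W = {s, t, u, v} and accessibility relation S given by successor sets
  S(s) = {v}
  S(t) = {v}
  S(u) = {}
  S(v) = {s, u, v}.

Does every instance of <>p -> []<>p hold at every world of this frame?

No

By correspondence theory, 5 is valid on a frame iff S is Euclidean.
Euclidean: no — v S s and v S u, but not s S u.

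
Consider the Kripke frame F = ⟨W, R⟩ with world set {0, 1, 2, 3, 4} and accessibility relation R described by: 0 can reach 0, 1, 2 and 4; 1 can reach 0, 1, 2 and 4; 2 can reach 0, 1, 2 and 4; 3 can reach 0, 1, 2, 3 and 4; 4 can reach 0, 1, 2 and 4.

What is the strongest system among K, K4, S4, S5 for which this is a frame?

S4

Transitive (axiom 4): yes — every two-step R-path is closed by a direct edge.
Reflexive (axiom T): yes — every world is R-related to itself.
Euclidean (axiom 5): no — 3 R 0 and 3 R 3, but not 0 R 3.
So F validates K, K4, S4; S5 would additionally require R to be Euclidean. The strongest is S4.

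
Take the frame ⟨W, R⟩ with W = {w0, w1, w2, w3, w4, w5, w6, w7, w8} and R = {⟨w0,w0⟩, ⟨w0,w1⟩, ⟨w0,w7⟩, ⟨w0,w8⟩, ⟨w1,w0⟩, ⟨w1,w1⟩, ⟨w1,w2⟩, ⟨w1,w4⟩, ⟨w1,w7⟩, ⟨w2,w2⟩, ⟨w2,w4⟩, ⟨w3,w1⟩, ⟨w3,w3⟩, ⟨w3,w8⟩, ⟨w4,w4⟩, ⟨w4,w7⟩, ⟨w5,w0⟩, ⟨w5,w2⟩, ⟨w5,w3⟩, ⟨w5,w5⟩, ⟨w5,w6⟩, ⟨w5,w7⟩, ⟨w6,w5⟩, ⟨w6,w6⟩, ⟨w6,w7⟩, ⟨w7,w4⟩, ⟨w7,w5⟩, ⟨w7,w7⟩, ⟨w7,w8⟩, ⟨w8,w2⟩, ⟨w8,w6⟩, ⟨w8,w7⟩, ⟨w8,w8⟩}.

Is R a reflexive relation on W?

Yes

Reflexive: yes — every world is R-related to itself.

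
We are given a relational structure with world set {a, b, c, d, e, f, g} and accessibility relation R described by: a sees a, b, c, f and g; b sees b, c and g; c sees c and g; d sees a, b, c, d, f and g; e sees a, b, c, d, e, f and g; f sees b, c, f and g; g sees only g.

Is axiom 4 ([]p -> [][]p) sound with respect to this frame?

The schema 4 characterises exactly the transitive frames.
Transitive: yes — every two-step R-path is closed by a direct edge.

Yes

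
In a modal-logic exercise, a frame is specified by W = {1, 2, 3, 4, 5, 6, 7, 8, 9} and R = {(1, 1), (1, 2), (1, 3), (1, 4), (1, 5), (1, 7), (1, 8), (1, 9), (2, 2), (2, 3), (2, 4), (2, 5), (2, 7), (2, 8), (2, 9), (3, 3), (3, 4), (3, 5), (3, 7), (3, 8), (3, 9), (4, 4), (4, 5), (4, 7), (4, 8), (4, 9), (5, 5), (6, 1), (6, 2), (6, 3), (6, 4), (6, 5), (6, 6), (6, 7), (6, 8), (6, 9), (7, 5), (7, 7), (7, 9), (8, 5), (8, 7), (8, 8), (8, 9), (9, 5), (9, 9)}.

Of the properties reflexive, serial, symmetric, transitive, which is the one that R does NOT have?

Reflexive: yes — every world is R-related to itself.
Serial: yes — every world has a successor (e.g. 1 R 1).
Symmetric: no — 1 R 2 but not 2 R 1.
Transitive: yes — every two-step R-path is closed by a direct edge.
Only symmetric fails.

symmetric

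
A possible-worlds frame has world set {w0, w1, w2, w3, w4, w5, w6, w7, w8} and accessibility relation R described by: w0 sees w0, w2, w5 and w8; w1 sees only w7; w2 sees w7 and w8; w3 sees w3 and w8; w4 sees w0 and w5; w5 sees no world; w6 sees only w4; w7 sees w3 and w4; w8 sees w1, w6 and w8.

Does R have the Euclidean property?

Euclidean: no — w0 R w2 and w0 R w5, but not w2 R w5.

No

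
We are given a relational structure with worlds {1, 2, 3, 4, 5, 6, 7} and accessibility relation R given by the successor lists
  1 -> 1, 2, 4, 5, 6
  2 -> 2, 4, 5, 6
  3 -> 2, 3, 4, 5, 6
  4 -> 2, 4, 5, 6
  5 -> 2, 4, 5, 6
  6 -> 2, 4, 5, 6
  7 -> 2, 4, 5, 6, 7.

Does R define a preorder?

Reflexive: yes — every world is R-related to itself.
Transitive: yes — every two-step R-path is closed by a direct edge.
So R is a preorder.

Yes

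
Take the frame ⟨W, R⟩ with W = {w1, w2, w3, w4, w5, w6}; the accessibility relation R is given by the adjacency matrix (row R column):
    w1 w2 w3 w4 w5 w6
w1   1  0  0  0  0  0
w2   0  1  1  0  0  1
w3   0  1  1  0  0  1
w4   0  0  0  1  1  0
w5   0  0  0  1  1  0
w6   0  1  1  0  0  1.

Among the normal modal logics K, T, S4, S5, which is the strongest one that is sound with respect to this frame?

Reflexive (axiom T): yes — every world is R-related to itself.
Transitive (axiom 4): yes — every two-step R-path is closed by a direct edge.
Euclidean (axiom 5): yes — any two successors of a common world are R-related.
So F validates K, T, S4, S5. The strongest is S5.

S5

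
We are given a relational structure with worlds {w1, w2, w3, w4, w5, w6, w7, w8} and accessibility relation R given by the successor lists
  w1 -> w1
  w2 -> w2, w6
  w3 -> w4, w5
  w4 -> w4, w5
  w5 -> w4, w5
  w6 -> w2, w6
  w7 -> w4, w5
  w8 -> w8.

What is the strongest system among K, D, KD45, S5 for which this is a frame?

KD45

Serial (axiom D): yes — every world has a successor (e.g. w1 R w1).
Euclidean (axiom 5): yes — any two successors of a common world are R-related.
Transitive (axiom 4): yes — every two-step R-path is closed by a direct edge.
Reflexive (axiom T): no — w3 is not related to itself.
So F validates K, D, KD45; S5 would additionally require R to be reflexive. The strongest is KD45.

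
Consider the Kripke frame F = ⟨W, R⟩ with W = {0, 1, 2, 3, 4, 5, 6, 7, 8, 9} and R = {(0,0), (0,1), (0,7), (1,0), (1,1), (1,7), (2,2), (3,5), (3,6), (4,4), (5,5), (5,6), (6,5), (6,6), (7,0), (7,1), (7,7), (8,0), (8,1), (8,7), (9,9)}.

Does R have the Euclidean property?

Euclidean: yes — any two successors of a common world are R-related.

Yes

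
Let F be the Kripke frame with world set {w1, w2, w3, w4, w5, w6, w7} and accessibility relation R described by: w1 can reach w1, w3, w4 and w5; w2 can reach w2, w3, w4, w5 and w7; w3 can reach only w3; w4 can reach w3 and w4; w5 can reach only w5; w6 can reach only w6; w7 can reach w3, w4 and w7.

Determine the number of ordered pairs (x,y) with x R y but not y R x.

10

Enumerating: (w1,w3), (w1,w4), (w1,w5), (w2,w3), (w2,w4), (w2,w5), (w2,w7), (w4,w3), (w7,w3), (w7,w4).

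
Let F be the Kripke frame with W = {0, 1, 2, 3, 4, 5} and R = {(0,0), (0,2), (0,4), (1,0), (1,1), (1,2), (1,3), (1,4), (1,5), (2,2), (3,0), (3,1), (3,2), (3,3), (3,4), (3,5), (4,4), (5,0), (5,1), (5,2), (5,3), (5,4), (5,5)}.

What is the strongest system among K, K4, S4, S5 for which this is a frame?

S4

Transitive (axiom 4): yes — every two-step R-path is closed by a direct edge.
Reflexive (axiom T): yes — every world is R-related to itself.
Euclidean (axiom 5): no — 0 R 2 and 0 R 4, but not 2 R 4.
So F validates K, K4, S4; S5 would additionally require R to be Euclidean. The strongest is S4.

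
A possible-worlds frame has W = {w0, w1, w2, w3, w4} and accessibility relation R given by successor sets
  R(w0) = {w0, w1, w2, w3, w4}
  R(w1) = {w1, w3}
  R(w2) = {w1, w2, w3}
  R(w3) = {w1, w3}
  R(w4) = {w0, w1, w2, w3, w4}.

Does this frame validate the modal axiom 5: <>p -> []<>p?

No

By correspondence theory, 5 is valid on a frame iff R is Euclidean.
Euclidean: no — w0 R w1 and w0 R w2, but not w1 R w2.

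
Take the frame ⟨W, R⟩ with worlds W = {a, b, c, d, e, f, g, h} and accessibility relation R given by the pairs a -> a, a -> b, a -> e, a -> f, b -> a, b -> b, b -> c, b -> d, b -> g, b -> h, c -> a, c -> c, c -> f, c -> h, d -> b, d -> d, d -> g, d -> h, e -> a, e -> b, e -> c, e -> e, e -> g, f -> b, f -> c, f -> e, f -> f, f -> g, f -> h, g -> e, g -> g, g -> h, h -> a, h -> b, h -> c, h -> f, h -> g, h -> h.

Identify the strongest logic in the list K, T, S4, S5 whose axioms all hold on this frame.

T

Reflexive (axiom T): yes — every world is R-related to itself.
Transitive (axiom 4): no — a R b and b R c, but not a R c.
Euclidean (axiom 5): no — a R b and a R e, but not b R e.
So F validates K, T; S4 would additionally require R to be transitive. The strongest is T.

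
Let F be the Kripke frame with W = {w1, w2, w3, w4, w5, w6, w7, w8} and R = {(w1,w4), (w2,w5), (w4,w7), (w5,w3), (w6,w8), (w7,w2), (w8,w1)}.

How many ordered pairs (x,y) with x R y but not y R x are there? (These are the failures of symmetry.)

7

Enumerating: (w1,w4), (w2,w5), (w4,w7), (w5,w3), (w6,w8), (w7,w2), (w8,w1).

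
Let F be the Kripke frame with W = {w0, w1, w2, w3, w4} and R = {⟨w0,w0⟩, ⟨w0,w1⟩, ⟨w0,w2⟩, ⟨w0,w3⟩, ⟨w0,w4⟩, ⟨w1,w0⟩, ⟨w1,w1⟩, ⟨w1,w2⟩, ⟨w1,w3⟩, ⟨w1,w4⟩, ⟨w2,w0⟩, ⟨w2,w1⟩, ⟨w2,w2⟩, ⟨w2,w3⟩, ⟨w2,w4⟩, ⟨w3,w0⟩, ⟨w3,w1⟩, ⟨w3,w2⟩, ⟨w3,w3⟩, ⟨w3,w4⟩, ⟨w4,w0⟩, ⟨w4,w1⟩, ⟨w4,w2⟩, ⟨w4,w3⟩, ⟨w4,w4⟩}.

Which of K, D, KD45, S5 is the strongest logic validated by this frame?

S5

Serial (axiom D): yes — every world has a successor (e.g. w0 R w0).
Euclidean (axiom 5): yes — any two successors of a common world are R-related.
Transitive (axiom 4): yes — every two-step R-path is closed by a direct edge.
Reflexive (axiom T): yes — every world is R-related to itself.
So F validates K, D, KD45, S5. The strongest is S5.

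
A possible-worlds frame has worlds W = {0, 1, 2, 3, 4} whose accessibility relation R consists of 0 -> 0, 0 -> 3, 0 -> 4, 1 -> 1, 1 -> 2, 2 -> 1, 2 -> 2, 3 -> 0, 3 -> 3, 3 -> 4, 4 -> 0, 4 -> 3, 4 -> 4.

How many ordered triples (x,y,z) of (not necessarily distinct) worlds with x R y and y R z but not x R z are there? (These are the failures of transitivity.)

0

R is transitive; there are no such tuples.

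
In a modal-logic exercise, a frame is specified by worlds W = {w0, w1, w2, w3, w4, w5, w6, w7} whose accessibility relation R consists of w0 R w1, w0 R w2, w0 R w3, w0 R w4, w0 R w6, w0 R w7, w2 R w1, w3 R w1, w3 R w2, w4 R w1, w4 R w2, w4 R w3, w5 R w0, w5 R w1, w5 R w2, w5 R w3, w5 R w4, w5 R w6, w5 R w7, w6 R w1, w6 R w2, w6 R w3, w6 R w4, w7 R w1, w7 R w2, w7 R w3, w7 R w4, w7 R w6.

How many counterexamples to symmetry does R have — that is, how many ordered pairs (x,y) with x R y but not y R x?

Enumerating: (w0,w1), (w0,w2), (w0,w3), (w0,w4), (w0,w6), (w0,w7), (w2,w1), (w3,w1), (w3,w2), (w4,w1), (w4,w2), (w4,w3), … and 16 more.
Total: 28.

28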